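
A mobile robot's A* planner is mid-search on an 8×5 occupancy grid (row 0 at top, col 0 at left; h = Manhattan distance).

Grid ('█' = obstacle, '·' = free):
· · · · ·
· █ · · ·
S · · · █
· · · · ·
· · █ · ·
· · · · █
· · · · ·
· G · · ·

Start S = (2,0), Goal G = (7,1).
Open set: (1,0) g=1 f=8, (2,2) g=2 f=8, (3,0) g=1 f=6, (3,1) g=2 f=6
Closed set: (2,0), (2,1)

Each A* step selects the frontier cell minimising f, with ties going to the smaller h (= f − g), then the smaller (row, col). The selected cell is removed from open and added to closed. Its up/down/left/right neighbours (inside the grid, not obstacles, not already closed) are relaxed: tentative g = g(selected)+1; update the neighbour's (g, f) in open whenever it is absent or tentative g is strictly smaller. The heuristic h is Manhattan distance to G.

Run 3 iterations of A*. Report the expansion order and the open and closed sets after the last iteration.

order=[(3,1) → (4,1) → (5,1)]; open=[(1,0) g=1 f=8, (2,2) g=2 f=8, (3,0) g=1 f=6, (3,2) g=3 f=8, (4,0) g=4 f=8, (5,0) g=5 f=8, (5,2) g=5 f=8, (6,1) g=5 f=6]; closed=[(2,0), (2,1), (3,1), (4,1), (5,1)]

step 1: expand (3,1) (f=6, h=4) → closed; open now [(1,0) g=1 f=8, (2,2) g=2 f=8, (3,0) g=1 f=6, (3,2) g=3 f=8, (4,1) g=3 f=6]
step 2: expand (4,1) (f=6, h=3) → closed; open now [(1,0) g=1 f=8, (2,2) g=2 f=8, (3,0) g=1 f=6, (3,2) g=3 f=8, (4,0) g=4 f=8, (5,1) g=4 f=6]
step 3: expand (5,1) (f=6, h=2) → closed; open now [(1,0) g=1 f=8, (2,2) g=2 f=8, (3,0) g=1 f=6, (3,2) g=3 f=8, (4,0) g=4 f=8, (5,0) g=5 f=8, (5,2) g=5 f=8, (6,1) g=5 f=6]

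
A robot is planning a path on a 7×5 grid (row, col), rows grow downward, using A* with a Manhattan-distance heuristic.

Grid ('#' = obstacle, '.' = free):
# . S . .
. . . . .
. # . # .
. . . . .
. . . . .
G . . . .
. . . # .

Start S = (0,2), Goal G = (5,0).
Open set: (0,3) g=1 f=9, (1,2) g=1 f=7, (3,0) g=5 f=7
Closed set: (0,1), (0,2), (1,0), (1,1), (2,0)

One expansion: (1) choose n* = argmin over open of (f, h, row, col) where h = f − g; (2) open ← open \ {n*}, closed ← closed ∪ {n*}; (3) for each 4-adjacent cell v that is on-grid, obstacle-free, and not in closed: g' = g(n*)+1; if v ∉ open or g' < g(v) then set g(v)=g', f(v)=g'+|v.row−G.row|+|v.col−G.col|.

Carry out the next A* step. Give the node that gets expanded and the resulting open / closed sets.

step 1: expand (3,0) (f=7, h=2) → closed; open now [(0,3) g=1 f=9, (1,2) g=1 f=7, (3,1) g=6 f=9, (4,0) g=6 f=7]

expanded=(3,0); open=[(0,3) g=1 f=9, (1,2) g=1 f=7, (3,1) g=6 f=9, (4,0) g=6 f=7]; closed=[(0,1), (0,2), (1,0), (1,1), (2,0), (3,0)]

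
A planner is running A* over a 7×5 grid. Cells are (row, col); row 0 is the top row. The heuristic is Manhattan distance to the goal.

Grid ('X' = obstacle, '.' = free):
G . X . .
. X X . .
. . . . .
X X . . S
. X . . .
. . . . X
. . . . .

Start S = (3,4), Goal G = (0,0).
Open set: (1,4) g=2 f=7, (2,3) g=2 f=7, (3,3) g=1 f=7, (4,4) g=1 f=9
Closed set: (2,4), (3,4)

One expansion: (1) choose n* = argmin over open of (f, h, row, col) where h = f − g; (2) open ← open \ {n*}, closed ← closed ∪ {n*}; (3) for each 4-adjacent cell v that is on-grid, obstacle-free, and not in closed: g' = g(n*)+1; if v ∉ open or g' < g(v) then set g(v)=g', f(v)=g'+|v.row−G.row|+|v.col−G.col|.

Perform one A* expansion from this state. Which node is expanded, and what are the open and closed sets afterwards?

step 1: expand (1,4) (f=7, h=5) → closed; open now [(0,4) g=3 f=7, (1,3) g=3 f=7, (2,3) g=2 f=7, (3,3) g=1 f=7, (4,4) g=1 f=9]

expanded=(1,4); open=[(0,4) g=3 f=7, (1,3) g=3 f=7, (2,3) g=2 f=7, (3,3) g=1 f=7, (4,4) g=1 f=9]; closed=[(1,4), (2,4), (3,4)]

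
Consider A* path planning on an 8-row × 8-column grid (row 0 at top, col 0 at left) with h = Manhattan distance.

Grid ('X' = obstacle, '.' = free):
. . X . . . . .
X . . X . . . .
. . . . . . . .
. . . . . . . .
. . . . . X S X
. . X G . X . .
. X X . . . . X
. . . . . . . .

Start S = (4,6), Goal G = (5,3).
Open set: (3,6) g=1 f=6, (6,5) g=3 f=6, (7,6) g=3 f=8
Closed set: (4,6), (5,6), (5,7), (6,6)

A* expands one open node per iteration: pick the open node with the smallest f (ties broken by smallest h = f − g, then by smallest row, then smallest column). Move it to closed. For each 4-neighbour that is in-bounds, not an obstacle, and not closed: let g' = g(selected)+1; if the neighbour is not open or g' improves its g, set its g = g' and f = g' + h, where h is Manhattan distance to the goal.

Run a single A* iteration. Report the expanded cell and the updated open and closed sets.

step 1: expand (6,5) (f=6, h=3) → closed; open now [(3,6) g=1 f=6, (6,4) g=4 f=6, (7,5) g=4 f=8, (7,6) g=3 f=8]

expanded=(6,5); open=[(3,6) g=1 f=6, (6,4) g=4 f=6, (7,5) g=4 f=8, (7,6) g=3 f=8]; closed=[(4,6), (5,6), (5,7), (6,5), (6,6)]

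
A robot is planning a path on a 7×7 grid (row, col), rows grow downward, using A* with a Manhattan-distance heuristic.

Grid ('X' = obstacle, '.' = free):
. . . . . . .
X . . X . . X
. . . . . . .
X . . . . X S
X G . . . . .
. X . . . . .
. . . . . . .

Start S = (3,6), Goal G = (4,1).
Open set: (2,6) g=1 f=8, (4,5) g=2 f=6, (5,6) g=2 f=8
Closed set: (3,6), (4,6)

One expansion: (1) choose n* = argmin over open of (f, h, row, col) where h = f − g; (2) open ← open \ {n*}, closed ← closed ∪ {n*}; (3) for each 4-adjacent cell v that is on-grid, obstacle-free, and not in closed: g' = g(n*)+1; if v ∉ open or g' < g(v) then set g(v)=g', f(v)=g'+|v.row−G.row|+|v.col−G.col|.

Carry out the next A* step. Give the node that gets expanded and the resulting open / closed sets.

expanded=(4,5); open=[(2,6) g=1 f=8, (4,4) g=3 f=6, (5,5) g=3 f=8, (5,6) g=2 f=8]; closed=[(3,6), (4,5), (4,6)]

step 1: expand (4,5) (f=6, h=4) → closed; open now [(2,6) g=1 f=8, (4,4) g=3 f=6, (5,5) g=3 f=8, (5,6) g=2 f=8]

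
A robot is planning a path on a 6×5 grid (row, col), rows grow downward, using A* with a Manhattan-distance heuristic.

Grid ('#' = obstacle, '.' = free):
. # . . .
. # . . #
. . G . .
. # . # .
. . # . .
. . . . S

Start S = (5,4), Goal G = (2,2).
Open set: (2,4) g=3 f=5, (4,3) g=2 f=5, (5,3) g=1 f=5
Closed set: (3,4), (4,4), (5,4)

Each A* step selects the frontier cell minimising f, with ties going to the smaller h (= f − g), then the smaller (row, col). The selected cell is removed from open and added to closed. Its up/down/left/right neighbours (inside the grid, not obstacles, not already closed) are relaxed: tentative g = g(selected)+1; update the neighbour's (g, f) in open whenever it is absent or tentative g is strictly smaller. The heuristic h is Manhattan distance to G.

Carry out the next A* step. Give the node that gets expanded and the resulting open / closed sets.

step 1: expand (2,4) (f=5, h=2) → closed; open now [(2,3) g=4 f=5, (4,3) g=2 f=5, (5,3) g=1 f=5]

expanded=(2,4); open=[(2,3) g=4 f=5, (4,3) g=2 f=5, (5,3) g=1 f=5]; closed=[(2,4), (3,4), (4,4), (5,4)]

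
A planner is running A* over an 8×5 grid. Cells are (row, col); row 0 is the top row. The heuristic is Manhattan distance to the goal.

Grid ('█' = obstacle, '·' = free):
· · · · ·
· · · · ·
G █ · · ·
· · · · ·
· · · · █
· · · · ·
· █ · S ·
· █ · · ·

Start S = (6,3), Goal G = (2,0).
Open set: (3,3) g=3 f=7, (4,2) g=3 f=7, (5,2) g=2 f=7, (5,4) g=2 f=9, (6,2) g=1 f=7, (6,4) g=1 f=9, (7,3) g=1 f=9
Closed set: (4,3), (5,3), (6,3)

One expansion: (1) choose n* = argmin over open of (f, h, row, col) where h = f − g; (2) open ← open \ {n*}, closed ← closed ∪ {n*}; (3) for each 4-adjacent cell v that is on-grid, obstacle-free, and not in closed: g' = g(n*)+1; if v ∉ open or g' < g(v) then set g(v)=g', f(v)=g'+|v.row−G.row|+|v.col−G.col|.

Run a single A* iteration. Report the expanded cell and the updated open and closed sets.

step 1: expand (3,3) (f=7, h=4) → closed; open now [(2,3) g=4 f=7, (3,2) g=4 f=7, (3,4) g=4 f=9, (4,2) g=3 f=7, (5,2) g=2 f=7, (5,4) g=2 f=9, (6,2) g=1 f=7, (6,4) g=1 f=9, (7,3) g=1 f=9]

expanded=(3,3); open=[(2,3) g=4 f=7, (3,2) g=4 f=7, (3,4) g=4 f=9, (4,2) g=3 f=7, (5,2) g=2 f=7, (5,4) g=2 f=9, (6,2) g=1 f=7, (6,4) g=1 f=9, (7,3) g=1 f=9]; closed=[(3,3), (4,3), (5,3), (6,3)]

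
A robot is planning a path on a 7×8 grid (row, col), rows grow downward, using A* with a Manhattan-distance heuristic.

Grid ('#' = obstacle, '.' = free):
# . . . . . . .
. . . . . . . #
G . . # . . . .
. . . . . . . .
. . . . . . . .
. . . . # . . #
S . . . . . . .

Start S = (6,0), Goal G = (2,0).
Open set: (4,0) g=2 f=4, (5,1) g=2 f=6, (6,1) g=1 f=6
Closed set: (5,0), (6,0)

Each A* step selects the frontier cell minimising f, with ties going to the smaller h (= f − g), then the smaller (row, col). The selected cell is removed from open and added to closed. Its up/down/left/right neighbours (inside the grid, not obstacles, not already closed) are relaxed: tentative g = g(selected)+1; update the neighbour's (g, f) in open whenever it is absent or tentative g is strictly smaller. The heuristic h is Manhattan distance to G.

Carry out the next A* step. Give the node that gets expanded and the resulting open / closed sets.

step 1: expand (4,0) (f=4, h=2) → closed; open now [(3,0) g=3 f=4, (4,1) g=3 f=6, (5,1) g=2 f=6, (6,1) g=1 f=6]

expanded=(4,0); open=[(3,0) g=3 f=4, (4,1) g=3 f=6, (5,1) g=2 f=6, (6,1) g=1 f=6]; closed=[(4,0), (5,0), (6,0)]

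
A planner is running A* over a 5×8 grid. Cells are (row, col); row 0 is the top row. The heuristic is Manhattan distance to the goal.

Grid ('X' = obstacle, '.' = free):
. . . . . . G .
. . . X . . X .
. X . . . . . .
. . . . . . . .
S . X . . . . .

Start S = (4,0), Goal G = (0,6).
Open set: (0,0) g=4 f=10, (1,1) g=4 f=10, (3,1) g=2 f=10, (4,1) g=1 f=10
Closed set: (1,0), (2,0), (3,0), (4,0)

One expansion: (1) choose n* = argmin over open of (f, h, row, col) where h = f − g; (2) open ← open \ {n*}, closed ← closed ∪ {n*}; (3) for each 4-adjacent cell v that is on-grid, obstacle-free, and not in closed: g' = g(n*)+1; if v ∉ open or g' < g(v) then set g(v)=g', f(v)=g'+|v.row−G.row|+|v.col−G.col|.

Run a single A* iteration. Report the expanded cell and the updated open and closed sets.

step 1: expand (0,0) (f=10, h=6) → closed; open now [(0,1) g=5 f=10, (1,1) g=4 f=10, (3,1) g=2 f=10, (4,1) g=1 f=10]

expanded=(0,0); open=[(0,1) g=5 f=10, (1,1) g=4 f=10, (3,1) g=2 f=10, (4,1) g=1 f=10]; closed=[(0,0), (1,0), (2,0), (3,0), (4,0)]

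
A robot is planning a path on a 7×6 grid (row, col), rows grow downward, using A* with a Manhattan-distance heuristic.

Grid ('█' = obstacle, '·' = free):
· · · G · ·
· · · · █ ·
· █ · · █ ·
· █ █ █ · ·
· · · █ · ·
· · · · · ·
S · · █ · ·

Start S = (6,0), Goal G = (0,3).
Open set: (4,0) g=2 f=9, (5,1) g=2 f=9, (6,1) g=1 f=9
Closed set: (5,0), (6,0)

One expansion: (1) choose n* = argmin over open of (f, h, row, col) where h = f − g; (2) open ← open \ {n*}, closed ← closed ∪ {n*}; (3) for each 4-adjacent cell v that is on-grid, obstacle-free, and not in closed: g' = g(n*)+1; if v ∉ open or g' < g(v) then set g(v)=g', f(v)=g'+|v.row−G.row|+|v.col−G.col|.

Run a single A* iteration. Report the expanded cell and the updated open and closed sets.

expanded=(4,0); open=[(3,0) g=3 f=9, (4,1) g=3 f=9, (5,1) g=2 f=9, (6,1) g=1 f=9]; closed=[(4,0), (5,0), (6,0)]

step 1: expand (4,0) (f=9, h=7) → closed; open now [(3,0) g=3 f=9, (4,1) g=3 f=9, (5,1) g=2 f=9, (6,1) g=1 f=9]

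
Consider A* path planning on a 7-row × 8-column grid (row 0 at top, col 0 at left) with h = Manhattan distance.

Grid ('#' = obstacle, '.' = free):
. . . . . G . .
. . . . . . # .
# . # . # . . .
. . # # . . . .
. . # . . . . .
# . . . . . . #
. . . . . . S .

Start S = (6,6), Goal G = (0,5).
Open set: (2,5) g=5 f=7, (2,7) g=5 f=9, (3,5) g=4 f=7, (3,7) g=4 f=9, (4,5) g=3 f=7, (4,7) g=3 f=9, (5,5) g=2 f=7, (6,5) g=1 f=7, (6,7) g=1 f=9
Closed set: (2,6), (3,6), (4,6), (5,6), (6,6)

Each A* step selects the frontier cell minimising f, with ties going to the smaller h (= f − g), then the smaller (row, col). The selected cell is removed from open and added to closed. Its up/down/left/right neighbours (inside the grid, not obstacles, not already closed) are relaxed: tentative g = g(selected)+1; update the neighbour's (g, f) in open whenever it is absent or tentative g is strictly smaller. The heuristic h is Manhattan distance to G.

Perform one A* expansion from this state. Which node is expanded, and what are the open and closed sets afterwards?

expanded=(2,5); open=[(1,5) g=6 f=7, (2,7) g=5 f=9, (3,5) g=4 f=7, (3,7) g=4 f=9, (4,5) g=3 f=7, (4,7) g=3 f=9, (5,5) g=2 f=7, (6,5) g=1 f=7, (6,7) g=1 f=9]; closed=[(2,5), (2,6), (3,6), (4,6), (5,6), (6,6)]

step 1: expand (2,5) (f=7, h=2) → closed; open now [(1,5) g=6 f=7, (2,7) g=5 f=9, (3,5) g=4 f=7, (3,7) g=4 f=9, (4,5) g=3 f=7, (4,7) g=3 f=9, (5,5) g=2 f=7, (6,5) g=1 f=7, (6,7) g=1 f=9]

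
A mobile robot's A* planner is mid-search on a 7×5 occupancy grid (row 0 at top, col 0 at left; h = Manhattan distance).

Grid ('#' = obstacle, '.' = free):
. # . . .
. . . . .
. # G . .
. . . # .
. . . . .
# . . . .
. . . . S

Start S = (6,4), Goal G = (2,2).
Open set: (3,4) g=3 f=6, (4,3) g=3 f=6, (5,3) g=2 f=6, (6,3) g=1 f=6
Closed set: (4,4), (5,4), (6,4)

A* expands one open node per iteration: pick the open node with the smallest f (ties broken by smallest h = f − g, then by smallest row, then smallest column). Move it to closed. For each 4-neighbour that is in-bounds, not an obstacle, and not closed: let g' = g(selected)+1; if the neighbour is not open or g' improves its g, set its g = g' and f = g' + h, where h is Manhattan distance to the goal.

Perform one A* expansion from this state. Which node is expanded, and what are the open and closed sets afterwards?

step 1: expand (3,4) (f=6, h=3) → closed; open now [(2,4) g=4 f=6, (4,3) g=3 f=6, (5,3) g=2 f=6, (6,3) g=1 f=6]

expanded=(3,4); open=[(2,4) g=4 f=6, (4,3) g=3 f=6, (5,3) g=2 f=6, (6,3) g=1 f=6]; closed=[(3,4), (4,4), (5,4), (6,4)]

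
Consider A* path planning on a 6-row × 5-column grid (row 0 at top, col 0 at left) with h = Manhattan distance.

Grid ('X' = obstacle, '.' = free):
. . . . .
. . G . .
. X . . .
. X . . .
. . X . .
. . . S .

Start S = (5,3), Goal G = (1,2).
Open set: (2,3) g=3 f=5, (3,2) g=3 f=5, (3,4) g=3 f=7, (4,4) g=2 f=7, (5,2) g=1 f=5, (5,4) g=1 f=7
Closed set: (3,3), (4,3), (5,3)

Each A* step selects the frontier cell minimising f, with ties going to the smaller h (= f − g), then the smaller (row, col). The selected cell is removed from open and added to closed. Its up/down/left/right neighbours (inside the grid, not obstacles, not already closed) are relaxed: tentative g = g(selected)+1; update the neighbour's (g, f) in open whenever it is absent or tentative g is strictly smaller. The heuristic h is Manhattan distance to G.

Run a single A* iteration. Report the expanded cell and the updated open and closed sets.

expanded=(2,3); open=[(1,3) g=4 f=5, (2,2) g=4 f=5, (2,4) g=4 f=7, (3,2) g=3 f=5, (3,4) g=3 f=7, (4,4) g=2 f=7, (5,2) g=1 f=5, (5,4) g=1 f=7]; closed=[(2,3), (3,3), (4,3), (5,3)]

step 1: expand (2,3) (f=5, h=2) → closed; open now [(1,3) g=4 f=5, (2,2) g=4 f=5, (2,4) g=4 f=7, (3,2) g=3 f=5, (3,4) g=3 f=7, (4,4) g=2 f=7, (5,2) g=1 f=5, (5,4) g=1 f=7]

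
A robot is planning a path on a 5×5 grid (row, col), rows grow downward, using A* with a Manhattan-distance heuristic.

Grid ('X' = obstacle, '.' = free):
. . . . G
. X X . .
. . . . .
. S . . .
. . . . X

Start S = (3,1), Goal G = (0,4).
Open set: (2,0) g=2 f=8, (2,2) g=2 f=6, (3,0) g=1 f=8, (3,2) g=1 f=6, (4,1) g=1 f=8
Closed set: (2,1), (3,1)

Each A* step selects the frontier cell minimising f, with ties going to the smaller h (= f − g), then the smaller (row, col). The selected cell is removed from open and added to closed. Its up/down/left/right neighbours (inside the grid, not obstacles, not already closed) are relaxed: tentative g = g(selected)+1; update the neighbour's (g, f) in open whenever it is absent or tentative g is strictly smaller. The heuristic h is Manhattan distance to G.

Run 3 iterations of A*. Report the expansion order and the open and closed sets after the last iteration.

order=[(2,2) → (2,3) → (1,3)]; open=[(0,3) g=5 f=6, (1,4) g=5 f=6, (2,0) g=2 f=8, (2,4) g=4 f=6, (3,0) g=1 f=8, (3,2) g=1 f=6, (3,3) g=4 f=8, (4,1) g=1 f=8]; closed=[(1,3), (2,1), (2,2), (2,3), (3,1)]

step 1: expand (2,2) (f=6, h=4) → closed; open now [(2,0) g=2 f=8, (2,3) g=3 f=6, (3,0) g=1 f=8, (3,2) g=1 f=6, (4,1) g=1 f=8]
step 2: expand (2,3) (f=6, h=3) → closed; open now [(1,3) g=4 f=6, (2,0) g=2 f=8, (2,4) g=4 f=6, (3,0) g=1 f=8, (3,2) g=1 f=6, (3,3) g=4 f=8, (4,1) g=1 f=8]
step 3: expand (1,3) (f=6, h=2) → closed; open now [(0,3) g=5 f=6, (1,4) g=5 f=6, (2,0) g=2 f=8, (2,4) g=4 f=6, (3,0) g=1 f=8, (3,2) g=1 f=6, (3,3) g=4 f=8, (4,1) g=1 f=8]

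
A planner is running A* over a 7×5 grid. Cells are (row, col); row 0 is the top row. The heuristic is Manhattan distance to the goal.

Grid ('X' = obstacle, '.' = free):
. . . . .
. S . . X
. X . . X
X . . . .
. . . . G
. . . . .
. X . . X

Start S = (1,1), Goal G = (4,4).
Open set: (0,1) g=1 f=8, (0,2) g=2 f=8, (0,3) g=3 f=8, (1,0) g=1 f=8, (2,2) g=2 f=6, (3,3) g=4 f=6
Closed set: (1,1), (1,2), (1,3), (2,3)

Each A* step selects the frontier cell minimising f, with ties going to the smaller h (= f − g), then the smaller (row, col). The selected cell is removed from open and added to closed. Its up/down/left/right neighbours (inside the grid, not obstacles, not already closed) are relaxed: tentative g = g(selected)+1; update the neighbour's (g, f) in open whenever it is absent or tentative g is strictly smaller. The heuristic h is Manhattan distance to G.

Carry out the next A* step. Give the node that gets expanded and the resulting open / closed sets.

expanded=(3,3); open=[(0,1) g=1 f=8, (0,2) g=2 f=8, (0,3) g=3 f=8, (1,0) g=1 f=8, (2,2) g=2 f=6, (3,2) g=5 f=8, (3,4) g=5 f=6, (4,3) g=5 f=6]; closed=[(1,1), (1,2), (1,3), (2,3), (3,3)]

step 1: expand (3,3) (f=6, h=2) → closed; open now [(0,1) g=1 f=8, (0,2) g=2 f=8, (0,3) g=3 f=8, (1,0) g=1 f=8, (2,2) g=2 f=6, (3,2) g=5 f=8, (3,4) g=5 f=6, (4,3) g=5 f=6]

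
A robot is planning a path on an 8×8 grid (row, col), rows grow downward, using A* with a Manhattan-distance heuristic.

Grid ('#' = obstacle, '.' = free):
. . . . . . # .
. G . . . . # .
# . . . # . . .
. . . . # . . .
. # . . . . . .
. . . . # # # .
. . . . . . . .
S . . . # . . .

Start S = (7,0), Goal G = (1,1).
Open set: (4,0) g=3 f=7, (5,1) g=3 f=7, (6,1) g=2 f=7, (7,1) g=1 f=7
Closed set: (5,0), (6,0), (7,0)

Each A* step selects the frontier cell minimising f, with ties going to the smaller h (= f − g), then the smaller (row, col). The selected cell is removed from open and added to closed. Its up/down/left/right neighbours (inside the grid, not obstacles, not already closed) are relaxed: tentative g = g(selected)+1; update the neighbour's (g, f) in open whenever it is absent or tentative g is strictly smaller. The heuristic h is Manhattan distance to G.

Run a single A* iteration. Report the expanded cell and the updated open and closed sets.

expanded=(4,0); open=[(3,0) g=4 f=7, (5,1) g=3 f=7, (6,1) g=2 f=7, (7,1) g=1 f=7]; closed=[(4,0), (5,0), (6,0), (7,0)]

step 1: expand (4,0) (f=7, h=4) → closed; open now [(3,0) g=4 f=7, (5,1) g=3 f=7, (6,1) g=2 f=7, (7,1) g=1 f=7]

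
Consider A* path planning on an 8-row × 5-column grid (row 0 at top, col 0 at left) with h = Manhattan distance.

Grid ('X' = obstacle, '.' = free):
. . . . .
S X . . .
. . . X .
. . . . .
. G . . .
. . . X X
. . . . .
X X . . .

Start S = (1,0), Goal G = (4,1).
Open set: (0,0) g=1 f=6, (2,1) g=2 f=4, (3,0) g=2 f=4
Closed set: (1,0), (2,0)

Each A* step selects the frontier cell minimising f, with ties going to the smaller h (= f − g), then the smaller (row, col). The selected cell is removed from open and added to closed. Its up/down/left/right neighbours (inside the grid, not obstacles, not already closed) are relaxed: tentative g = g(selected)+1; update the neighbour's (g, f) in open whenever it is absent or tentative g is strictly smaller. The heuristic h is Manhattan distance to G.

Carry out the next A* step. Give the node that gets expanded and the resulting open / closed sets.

expanded=(2,1); open=[(0,0) g=1 f=6, (2,2) g=3 f=6, (3,0) g=2 f=4, (3,1) g=3 f=4]; closed=[(1,0), (2,0), (2,1)]

step 1: expand (2,1) (f=4, h=2) → closed; open now [(0,0) g=1 f=6, (2,2) g=3 f=6, (3,0) g=2 f=4, (3,1) g=3 f=4]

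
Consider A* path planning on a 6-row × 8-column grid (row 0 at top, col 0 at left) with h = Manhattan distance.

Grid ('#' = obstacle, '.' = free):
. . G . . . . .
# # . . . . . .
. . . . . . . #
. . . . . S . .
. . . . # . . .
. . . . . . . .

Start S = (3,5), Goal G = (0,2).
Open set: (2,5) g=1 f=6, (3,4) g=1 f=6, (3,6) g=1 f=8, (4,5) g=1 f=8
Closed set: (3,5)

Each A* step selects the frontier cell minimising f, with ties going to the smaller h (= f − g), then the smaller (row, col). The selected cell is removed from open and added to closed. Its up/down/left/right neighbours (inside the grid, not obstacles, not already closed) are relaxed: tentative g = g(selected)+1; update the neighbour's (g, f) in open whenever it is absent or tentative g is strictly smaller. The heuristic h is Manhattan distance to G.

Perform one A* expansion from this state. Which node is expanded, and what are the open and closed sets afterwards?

step 1: expand (2,5) (f=6, h=5) → closed; open now [(1,5) g=2 f=6, (2,4) g=2 f=6, (2,6) g=2 f=8, (3,4) g=1 f=6, (3,6) g=1 f=8, (4,5) g=1 f=8]

expanded=(2,5); open=[(1,5) g=2 f=6, (2,4) g=2 f=6, (2,6) g=2 f=8, (3,4) g=1 f=6, (3,6) g=1 f=8, (4,5) g=1 f=8]; closed=[(2,5), (3,5)]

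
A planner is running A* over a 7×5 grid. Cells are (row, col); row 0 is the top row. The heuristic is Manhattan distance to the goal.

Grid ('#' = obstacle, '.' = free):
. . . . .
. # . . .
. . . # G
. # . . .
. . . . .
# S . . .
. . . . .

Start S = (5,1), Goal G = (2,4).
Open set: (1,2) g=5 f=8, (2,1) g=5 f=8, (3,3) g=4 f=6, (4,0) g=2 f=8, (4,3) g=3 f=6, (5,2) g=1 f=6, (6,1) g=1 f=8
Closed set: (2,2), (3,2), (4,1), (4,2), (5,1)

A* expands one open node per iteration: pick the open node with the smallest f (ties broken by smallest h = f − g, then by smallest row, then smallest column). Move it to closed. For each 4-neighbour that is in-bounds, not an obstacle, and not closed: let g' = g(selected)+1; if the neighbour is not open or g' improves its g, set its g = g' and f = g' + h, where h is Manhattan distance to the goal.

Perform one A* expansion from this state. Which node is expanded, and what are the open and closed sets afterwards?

expanded=(3,3); open=[(1,2) g=5 f=8, (2,1) g=5 f=8, (3,4) g=5 f=6, (4,0) g=2 f=8, (4,3) g=3 f=6, (5,2) g=1 f=6, (6,1) g=1 f=8]; closed=[(2,2), (3,2), (3,3), (4,1), (4,2), (5,1)]

step 1: expand (3,3) (f=6, h=2) → closed; open now [(1,2) g=5 f=8, (2,1) g=5 f=8, (3,4) g=5 f=6, (4,0) g=2 f=8, (4,3) g=3 f=6, (5,2) g=1 f=6, (6,1) g=1 f=8]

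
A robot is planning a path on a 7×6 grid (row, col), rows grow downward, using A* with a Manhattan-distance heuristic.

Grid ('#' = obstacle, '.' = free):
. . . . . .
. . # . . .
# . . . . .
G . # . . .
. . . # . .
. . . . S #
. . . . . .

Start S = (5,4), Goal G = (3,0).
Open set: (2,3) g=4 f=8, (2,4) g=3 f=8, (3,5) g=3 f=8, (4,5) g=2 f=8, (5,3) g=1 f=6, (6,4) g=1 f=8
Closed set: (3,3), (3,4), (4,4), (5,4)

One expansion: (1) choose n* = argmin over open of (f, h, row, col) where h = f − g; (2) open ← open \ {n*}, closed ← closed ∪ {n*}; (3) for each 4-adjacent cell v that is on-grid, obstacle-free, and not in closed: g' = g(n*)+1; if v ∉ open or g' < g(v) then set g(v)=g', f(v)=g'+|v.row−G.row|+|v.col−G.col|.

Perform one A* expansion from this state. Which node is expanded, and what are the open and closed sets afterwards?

expanded=(5,3); open=[(2,3) g=4 f=8, (2,4) g=3 f=8, (3,5) g=3 f=8, (4,5) g=2 f=8, (5,2) g=2 f=6, (6,3) g=2 f=8, (6,4) g=1 f=8]; closed=[(3,3), (3,4), (4,4), (5,3), (5,4)]

step 1: expand (5,3) (f=6, h=5) → closed; open now [(2,3) g=4 f=8, (2,4) g=3 f=8, (3,5) g=3 f=8, (4,5) g=2 f=8, (5,2) g=2 f=6, (6,3) g=2 f=8, (6,4) g=1 f=8]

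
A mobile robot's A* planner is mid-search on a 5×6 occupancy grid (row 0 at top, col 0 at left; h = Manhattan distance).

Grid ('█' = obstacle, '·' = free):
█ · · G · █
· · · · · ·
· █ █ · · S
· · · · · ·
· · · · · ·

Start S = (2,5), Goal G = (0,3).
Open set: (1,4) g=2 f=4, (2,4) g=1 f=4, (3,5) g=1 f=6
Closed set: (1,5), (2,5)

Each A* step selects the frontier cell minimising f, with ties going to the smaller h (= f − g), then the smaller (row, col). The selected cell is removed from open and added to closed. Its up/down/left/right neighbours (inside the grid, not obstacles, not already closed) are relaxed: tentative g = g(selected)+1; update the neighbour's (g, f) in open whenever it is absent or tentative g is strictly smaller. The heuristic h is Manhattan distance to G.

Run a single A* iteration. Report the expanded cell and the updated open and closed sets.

step 1: expand (1,4) (f=4, h=2) → closed; open now [(0,4) g=3 f=4, (1,3) g=3 f=4, (2,4) g=1 f=4, (3,5) g=1 f=6]

expanded=(1,4); open=[(0,4) g=3 f=4, (1,3) g=3 f=4, (2,4) g=1 f=4, (3,5) g=1 f=6]; closed=[(1,4), (1,5), (2,5)]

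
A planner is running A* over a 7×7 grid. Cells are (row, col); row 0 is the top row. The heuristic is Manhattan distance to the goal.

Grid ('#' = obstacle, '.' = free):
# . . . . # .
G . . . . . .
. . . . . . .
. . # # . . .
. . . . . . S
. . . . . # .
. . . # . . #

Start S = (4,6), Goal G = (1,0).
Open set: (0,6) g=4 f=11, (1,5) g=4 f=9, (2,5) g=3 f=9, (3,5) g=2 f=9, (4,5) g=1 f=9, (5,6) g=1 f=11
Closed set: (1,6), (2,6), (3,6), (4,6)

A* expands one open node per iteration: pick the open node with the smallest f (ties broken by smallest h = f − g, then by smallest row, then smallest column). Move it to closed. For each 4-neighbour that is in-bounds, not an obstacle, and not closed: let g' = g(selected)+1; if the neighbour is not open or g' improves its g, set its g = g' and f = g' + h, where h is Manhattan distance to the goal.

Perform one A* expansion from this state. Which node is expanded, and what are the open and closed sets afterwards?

expanded=(1,5); open=[(0,6) g=4 f=11, (1,4) g=5 f=9, (2,5) g=3 f=9, (3,5) g=2 f=9, (4,5) g=1 f=9, (5,6) g=1 f=11]; closed=[(1,5), (1,6), (2,6), (3,6), (4,6)]

step 1: expand (1,5) (f=9, h=5) → closed; open now [(0,6) g=4 f=11, (1,4) g=5 f=9, (2,5) g=3 f=9, (3,5) g=2 f=9, (4,5) g=1 f=9, (5,6) g=1 f=11]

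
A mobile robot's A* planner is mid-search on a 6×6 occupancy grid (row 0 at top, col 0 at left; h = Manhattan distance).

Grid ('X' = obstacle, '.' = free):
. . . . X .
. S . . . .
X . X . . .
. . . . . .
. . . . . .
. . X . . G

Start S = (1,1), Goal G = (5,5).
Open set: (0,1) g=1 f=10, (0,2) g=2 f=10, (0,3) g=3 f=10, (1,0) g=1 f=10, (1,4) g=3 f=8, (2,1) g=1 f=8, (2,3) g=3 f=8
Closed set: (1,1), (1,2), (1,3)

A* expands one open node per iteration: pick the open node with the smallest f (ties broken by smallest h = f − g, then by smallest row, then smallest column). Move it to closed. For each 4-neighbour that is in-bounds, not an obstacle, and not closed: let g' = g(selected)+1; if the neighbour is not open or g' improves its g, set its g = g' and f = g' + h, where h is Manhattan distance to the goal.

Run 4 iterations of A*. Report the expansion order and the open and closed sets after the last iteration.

step 1: expand (1,4) (f=8, h=5) → closed; open now [(0,1) g=1 f=10, (0,2) g=2 f=10, (0,3) g=3 f=10, (1,0) g=1 f=10, (1,5) g=4 f=8, (2,1) g=1 f=8, (2,3) g=3 f=8, (2,4) g=4 f=8]
step 2: expand (1,5) (f=8, h=4) → closed; open now [(0,1) g=1 f=10, (0,2) g=2 f=10, (0,3) g=3 f=10, (0,5) g=5 f=10, (1,0) g=1 f=10, (2,1) g=1 f=8, (2,3) g=3 f=8, (2,4) g=4 f=8, (2,5) g=5 f=8]
step 3: expand (2,5) (f=8, h=3) → closed; open now [(0,1) g=1 f=10, (0,2) g=2 f=10, (0,3) g=3 f=10, (0,5) g=5 f=10, (1,0) g=1 f=10, (2,1) g=1 f=8, (2,3) g=3 f=8, (2,4) g=4 f=8, (3,5) g=6 f=8]
step 4: expand (3,5) (f=8, h=2) → closed; open now [(0,1) g=1 f=10, (0,2) g=2 f=10, (0,3) g=3 f=10, (0,5) g=5 f=10, (1,0) g=1 f=10, (2,1) g=1 f=8, (2,3) g=3 f=8, (2,4) g=4 f=8, (3,4) g=7 f=10, (4,5) g=7 f=8]

order=[(1,4) → (1,5) → (2,5) → (3,5)]; open=[(0,1) g=1 f=10, (0,2) g=2 f=10, (0,3) g=3 f=10, (0,5) g=5 f=10, (1,0) g=1 f=10, (2,1) g=1 f=8, (2,3) g=3 f=8, (2,4) g=4 f=8, (3,4) g=7 f=10, (4,5) g=7 f=8]; closed=[(1,1), (1,2), (1,3), (1,4), (1,5), (2,5), (3,5)]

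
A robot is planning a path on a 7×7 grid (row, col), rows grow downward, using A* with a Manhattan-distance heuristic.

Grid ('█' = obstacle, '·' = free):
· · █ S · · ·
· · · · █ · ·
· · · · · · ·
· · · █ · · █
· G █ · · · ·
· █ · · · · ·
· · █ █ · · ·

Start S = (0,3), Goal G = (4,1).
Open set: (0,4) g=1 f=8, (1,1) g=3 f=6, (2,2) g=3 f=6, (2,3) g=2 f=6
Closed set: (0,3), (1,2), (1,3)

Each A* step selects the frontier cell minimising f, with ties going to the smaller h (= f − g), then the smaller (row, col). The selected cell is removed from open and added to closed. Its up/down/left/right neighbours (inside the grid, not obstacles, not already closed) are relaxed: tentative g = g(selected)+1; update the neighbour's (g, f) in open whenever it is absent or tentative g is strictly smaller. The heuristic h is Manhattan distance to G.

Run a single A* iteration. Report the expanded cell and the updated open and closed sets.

step 1: expand (1,1) (f=6, h=3) → closed; open now [(0,1) g=4 f=8, (0,4) g=1 f=8, (1,0) g=4 f=8, (2,1) g=4 f=6, (2,2) g=3 f=6, (2,3) g=2 f=6]

expanded=(1,1); open=[(0,1) g=4 f=8, (0,4) g=1 f=8, (1,0) g=4 f=8, (2,1) g=4 f=6, (2,2) g=3 f=6, (2,3) g=2 f=6]; closed=[(0,3), (1,1), (1,2), (1,3)]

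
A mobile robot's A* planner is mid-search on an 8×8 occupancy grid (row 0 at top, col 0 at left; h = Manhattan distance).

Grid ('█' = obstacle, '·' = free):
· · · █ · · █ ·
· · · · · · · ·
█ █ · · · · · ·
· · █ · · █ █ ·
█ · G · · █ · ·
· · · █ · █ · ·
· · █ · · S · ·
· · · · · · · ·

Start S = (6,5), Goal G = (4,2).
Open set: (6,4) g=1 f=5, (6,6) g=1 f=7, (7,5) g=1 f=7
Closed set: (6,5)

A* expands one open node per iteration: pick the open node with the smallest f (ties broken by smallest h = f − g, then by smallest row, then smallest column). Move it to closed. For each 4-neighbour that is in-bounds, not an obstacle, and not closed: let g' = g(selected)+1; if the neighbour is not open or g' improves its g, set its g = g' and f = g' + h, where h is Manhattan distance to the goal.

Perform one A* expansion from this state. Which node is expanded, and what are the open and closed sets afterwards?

expanded=(6,4); open=[(5,4) g=2 f=5, (6,3) g=2 f=5, (6,6) g=1 f=7, (7,4) g=2 f=7, (7,5) g=1 f=7]; closed=[(6,4), (6,5)]

step 1: expand (6,4) (f=5, h=4) → closed; open now [(5,4) g=2 f=5, (6,3) g=2 f=5, (6,6) g=1 f=7, (7,4) g=2 f=7, (7,5) g=1 f=7]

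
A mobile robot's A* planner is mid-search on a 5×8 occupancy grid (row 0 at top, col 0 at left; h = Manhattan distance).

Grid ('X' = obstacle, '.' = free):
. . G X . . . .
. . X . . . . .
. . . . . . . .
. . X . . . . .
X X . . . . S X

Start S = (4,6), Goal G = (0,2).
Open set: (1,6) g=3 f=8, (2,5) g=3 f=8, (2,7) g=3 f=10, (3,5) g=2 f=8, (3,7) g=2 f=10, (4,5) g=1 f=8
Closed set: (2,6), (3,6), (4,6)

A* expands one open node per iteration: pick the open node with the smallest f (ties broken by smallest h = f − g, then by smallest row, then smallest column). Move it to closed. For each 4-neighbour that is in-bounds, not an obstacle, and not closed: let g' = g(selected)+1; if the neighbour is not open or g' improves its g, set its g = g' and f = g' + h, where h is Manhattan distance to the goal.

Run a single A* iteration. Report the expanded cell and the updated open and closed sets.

step 1: expand (1,6) (f=8, h=5) → closed; open now [(0,6) g=4 f=8, (1,5) g=4 f=8, (1,7) g=4 f=10, (2,5) g=3 f=8, (2,7) g=3 f=10, (3,5) g=2 f=8, (3,7) g=2 f=10, (4,5) g=1 f=8]

expanded=(1,6); open=[(0,6) g=4 f=8, (1,5) g=4 f=8, (1,7) g=4 f=10, (2,5) g=3 f=8, (2,7) g=3 f=10, (3,5) g=2 f=8, (3,7) g=2 f=10, (4,5) g=1 f=8]; closed=[(1,6), (2,6), (3,6), (4,6)]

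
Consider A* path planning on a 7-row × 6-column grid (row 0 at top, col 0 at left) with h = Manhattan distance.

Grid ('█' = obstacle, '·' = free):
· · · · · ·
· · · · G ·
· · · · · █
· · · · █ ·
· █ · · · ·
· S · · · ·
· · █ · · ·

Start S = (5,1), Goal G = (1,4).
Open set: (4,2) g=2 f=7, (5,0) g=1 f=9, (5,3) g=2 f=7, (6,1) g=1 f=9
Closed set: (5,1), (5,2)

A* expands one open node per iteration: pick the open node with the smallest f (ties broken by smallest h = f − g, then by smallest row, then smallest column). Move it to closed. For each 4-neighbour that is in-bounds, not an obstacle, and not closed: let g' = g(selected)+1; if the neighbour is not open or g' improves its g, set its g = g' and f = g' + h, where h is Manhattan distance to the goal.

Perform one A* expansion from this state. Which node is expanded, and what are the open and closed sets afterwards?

step 1: expand (4,2) (f=7, h=5) → closed; open now [(3,2) g=3 f=7, (4,3) g=3 f=7, (5,0) g=1 f=9, (5,3) g=2 f=7, (6,1) g=1 f=9]

expanded=(4,2); open=[(3,2) g=3 f=7, (4,3) g=3 f=7, (5,0) g=1 f=9, (5,3) g=2 f=7, (6,1) g=1 f=9]; closed=[(4,2), (5,1), (5,2)]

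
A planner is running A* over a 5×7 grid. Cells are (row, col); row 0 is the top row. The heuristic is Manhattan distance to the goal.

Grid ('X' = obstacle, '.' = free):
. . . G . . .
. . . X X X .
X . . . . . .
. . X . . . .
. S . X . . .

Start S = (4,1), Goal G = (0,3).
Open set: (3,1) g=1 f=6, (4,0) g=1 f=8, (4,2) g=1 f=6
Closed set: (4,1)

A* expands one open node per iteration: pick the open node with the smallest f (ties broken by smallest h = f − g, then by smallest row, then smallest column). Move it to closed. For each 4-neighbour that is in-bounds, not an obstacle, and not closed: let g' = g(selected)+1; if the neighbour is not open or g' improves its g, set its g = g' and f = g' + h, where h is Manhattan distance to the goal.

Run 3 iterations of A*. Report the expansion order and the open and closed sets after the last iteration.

step 1: expand (3,1) (f=6, h=5) → closed; open now [(2,1) g=2 f=6, (3,0) g=2 f=8, (4,0) g=1 f=8, (4,2) g=1 f=6]
step 2: expand (2,1) (f=6, h=4) → closed; open now [(1,1) g=3 f=6, (2,2) g=3 f=6, (3,0) g=2 f=8, (4,0) g=1 f=8, (4,2) g=1 f=6]
step 3: expand (1,1) (f=6, h=3) → closed; open now [(0,1) g=4 f=6, (1,0) g=4 f=8, (1,2) g=4 f=6, (2,2) g=3 f=6, (3,0) g=2 f=8, (4,0) g=1 f=8, (4,2) g=1 f=6]

order=[(3,1) → (2,1) → (1,1)]; open=[(0,1) g=4 f=6, (1,0) g=4 f=8, (1,2) g=4 f=6, (2,2) g=3 f=6, (3,0) g=2 f=8, (4,0) g=1 f=8, (4,2) g=1 f=6]; closed=[(1,1), (2,1), (3,1), (4,1)]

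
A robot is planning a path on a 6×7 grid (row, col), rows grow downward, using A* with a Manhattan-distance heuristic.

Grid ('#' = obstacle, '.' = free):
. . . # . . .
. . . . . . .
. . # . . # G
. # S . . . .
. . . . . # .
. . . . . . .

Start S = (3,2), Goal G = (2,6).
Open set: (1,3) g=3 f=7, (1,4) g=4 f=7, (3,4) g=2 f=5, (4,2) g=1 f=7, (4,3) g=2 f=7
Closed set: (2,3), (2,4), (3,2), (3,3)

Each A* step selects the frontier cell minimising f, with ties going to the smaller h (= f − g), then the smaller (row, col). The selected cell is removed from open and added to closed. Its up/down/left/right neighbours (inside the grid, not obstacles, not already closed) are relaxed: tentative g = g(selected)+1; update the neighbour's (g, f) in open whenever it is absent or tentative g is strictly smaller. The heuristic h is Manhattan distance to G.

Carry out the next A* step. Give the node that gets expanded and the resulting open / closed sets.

expanded=(3,4); open=[(1,3) g=3 f=7, (1,4) g=4 f=7, (3,5) g=3 f=5, (4,2) g=1 f=7, (4,3) g=2 f=7, (4,4) g=3 f=7]; closed=[(2,3), (2,4), (3,2), (3,3), (3,4)]

step 1: expand (3,4) (f=5, h=3) → closed; open now [(1,3) g=3 f=7, (1,4) g=4 f=7, (3,5) g=3 f=5, (4,2) g=1 f=7, (4,3) g=2 f=7, (4,4) g=3 f=7]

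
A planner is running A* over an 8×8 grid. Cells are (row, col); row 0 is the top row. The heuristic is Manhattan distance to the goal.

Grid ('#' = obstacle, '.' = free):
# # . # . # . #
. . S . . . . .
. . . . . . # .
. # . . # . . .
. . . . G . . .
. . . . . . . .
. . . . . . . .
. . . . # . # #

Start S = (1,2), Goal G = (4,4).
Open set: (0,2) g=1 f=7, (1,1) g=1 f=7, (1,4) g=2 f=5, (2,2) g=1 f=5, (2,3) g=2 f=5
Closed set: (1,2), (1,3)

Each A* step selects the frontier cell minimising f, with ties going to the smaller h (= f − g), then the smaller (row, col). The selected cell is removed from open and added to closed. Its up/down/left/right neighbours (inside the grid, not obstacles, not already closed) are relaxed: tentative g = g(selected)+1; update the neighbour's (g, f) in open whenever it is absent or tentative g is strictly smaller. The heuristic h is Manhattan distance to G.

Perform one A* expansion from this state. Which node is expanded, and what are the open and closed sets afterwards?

step 1: expand (1,4) (f=5, h=3) → closed; open now [(0,2) g=1 f=7, (0,4) g=3 f=7, (1,1) g=1 f=7, (1,5) g=3 f=7, (2,2) g=1 f=5, (2,3) g=2 f=5, (2,4) g=3 f=5]

expanded=(1,4); open=[(0,2) g=1 f=7, (0,4) g=3 f=7, (1,1) g=1 f=7, (1,5) g=3 f=7, (2,2) g=1 f=5, (2,3) g=2 f=5, (2,4) g=3 f=5]; closed=[(1,2), (1,3), (1,4)]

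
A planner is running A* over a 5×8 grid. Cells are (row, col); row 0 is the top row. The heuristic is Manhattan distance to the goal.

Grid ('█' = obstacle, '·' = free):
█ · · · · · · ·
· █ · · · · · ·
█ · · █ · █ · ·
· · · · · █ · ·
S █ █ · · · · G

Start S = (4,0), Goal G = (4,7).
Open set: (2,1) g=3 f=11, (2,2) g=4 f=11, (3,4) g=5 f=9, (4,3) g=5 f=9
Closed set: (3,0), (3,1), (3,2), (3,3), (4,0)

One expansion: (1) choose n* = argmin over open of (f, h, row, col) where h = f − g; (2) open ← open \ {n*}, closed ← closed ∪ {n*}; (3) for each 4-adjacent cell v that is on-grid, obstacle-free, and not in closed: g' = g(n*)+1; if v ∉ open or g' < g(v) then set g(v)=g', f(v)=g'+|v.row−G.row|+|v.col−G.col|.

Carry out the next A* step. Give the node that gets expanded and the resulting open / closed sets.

expanded=(3,4); open=[(2,1) g=3 f=11, (2,2) g=4 f=11, (2,4) g=6 f=11, (4,3) g=5 f=9, (4,4) g=6 f=9]; closed=[(3,0), (3,1), (3,2), (3,3), (3,4), (4,0)]

step 1: expand (3,4) (f=9, h=4) → closed; open now [(2,1) g=3 f=11, (2,2) g=4 f=11, (2,4) g=6 f=11, (4,3) g=5 f=9, (4,4) g=6 f=9]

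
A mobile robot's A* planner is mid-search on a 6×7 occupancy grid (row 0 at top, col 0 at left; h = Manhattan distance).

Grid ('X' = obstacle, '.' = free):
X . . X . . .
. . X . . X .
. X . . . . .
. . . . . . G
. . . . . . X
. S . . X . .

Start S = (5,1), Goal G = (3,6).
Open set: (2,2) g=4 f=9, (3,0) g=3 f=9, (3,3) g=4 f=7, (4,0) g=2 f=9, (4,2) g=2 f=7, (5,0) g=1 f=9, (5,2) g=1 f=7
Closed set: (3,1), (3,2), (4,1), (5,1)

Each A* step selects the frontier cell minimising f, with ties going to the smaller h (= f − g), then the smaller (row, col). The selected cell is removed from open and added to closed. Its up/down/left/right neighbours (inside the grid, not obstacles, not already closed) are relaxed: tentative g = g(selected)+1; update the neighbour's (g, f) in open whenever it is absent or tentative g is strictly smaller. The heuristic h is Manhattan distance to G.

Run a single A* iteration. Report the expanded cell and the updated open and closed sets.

expanded=(3,3); open=[(2,2) g=4 f=9, (2,3) g=5 f=9, (3,0) g=3 f=9, (3,4) g=5 f=7, (4,0) g=2 f=9, (4,2) g=2 f=7, (4,3) g=5 f=9, (5,0) g=1 f=9, (5,2) g=1 f=7]; closed=[(3,1), (3,2), (3,3), (4,1), (5,1)]

step 1: expand (3,3) (f=7, h=3) → closed; open now [(2,2) g=4 f=9, (2,3) g=5 f=9, (3,0) g=3 f=9, (3,4) g=5 f=7, (4,0) g=2 f=9, (4,2) g=2 f=7, (4,3) g=5 f=9, (5,0) g=1 f=9, (5,2) g=1 f=7]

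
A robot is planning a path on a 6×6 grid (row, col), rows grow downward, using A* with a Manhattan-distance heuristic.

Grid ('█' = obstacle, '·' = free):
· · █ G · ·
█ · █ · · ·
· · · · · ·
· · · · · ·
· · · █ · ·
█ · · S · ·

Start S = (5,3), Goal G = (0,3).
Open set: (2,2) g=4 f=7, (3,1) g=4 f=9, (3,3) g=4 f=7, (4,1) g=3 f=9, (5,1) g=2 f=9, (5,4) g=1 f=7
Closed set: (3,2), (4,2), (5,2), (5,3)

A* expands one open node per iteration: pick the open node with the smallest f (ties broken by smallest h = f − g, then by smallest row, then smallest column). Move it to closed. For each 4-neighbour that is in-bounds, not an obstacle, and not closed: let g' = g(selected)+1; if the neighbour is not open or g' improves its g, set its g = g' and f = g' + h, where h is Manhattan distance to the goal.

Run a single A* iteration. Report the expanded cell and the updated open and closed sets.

expanded=(2,2); open=[(2,1) g=5 f=9, (2,3) g=5 f=7, (3,1) g=4 f=9, (3,3) g=4 f=7, (4,1) g=3 f=9, (5,1) g=2 f=9, (5,4) g=1 f=7]; closed=[(2,2), (3,2), (4,2), (5,2), (5,3)]

step 1: expand (2,2) (f=7, h=3) → closed; open now [(2,1) g=5 f=9, (2,3) g=5 f=7, (3,1) g=4 f=9, (3,3) g=4 f=7, (4,1) g=3 f=9, (5,1) g=2 f=9, (5,4) g=1 f=7]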